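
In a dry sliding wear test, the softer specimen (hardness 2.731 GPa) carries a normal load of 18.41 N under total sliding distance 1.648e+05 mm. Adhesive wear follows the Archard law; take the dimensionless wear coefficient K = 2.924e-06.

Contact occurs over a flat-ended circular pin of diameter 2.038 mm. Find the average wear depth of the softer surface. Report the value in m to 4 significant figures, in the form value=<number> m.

value=9.958e-07 m

The computation holds full precision. Printed values are rounded — a single final rounding, at four significant digits.
The distance L = 1.648e+05 mm = 164.8 m.
Hardness H = 2.731 GPa = 2.731e+09 Pa.
Pin diameter d = 2.038 mm = 0.002038 m. Contact area A = π·d²/4 = π·(0.002038 m)²/4 = 3.262e-06 m².
Expressed in SI base units: W = 18.41 N, H = 2.731e+09 Pa, K = 2.924e-06.
The Archard volume V = K·W·L/H = 2.924e-06 · 18.41 · 164.8 / 2.731e+09 = 3.248e-12 m³.
Wear depth h = V/A = 3.248e-12 / 3.262e-06 = 9.958e-07 m.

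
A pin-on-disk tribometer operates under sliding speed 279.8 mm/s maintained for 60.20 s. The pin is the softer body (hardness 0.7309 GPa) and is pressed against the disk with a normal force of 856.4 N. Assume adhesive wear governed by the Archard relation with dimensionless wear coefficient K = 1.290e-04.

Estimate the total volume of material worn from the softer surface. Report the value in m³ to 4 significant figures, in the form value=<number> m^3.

value=2.546e-09 m^3

All working math runs at full float precision. Intermediate values appear rounded — rounded just once, at 4 significant figures.
Convert: Sliding speed v = 279.8 mm/s = 0.2798 m/s. Sliding distance L = v·t = 0.2798 m/s × 60.20 s = 16.84 m.
Convert: Hardness H = 0.7309 GPa = 7.309e+08 Pa.
As SI base values: W = 856.4 N, H = 7.309e+08 Pa, K = 1.290e-04.
Archard relation: V = K·W·L/H = 1.290e-04 · 856.4 · 16.84 / 7.309e+08 = 2.546e-09 m³.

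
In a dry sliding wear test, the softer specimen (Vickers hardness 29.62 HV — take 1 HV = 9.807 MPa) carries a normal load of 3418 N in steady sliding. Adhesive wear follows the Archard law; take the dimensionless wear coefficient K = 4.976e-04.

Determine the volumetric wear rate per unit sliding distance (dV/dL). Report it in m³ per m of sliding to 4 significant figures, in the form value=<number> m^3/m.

value=5.855e-09 m^3/m

Quoted intermediates are rounded; all working math holds full float precision — rounded just once, at 4 significant figures.
Convert: Hardness H = 29.62 HV × 9.807 MPa/HV = 290.5 MPa = 2.905e+08 Pa.
Restated in SI base units: W = 3418 N, H = 2.905e+08 Pa, K = 4.976e-04.
Sliding wear rate dV/dL = K·W/H (independent of L): 4.976e-04 · 3418 / 2.905e+08 = 5.855e-09 m³/m.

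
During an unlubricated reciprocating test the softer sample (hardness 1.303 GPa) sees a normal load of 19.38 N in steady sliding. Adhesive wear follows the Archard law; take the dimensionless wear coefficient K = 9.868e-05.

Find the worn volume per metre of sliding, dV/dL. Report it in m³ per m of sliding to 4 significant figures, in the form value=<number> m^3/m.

value=1.468e-12 m^3/m

Each operation maintains exact precision, and intermediates are shown rounded, and rounded just once, at four significant digits.
Convert: Hardness H = 1.303 GPa = 1.303e+09 Pa.
As SI base values: W = 19.38 N, H = 1.303e+09 Pa, K = 9.868e-05.
Wear rate dV/dL = K·W/H, so: 9.868e-05 · 19.38 / 1.303e+09 = 1.468e-12 m³/m.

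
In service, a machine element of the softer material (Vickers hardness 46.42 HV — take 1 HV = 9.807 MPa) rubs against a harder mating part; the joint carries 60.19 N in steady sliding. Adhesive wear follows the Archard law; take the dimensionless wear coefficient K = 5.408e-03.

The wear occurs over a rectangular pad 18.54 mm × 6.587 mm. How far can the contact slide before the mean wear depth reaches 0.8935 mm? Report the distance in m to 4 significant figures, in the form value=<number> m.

value=152.6 m

All arithmetic keeps full float precision. Quoted intermediates are rounded; one final rounding: four significant figures.
Convert: Hardness H = 46.42 HV × 9.807 MPa/HV = 455.2 MPa = 4.552e+08 Pa.
Convert: Pad sides 18.54 mm × 6.587 mm = 0.01854 m × 0.006587 m. Contact area A = 0.01854 m × 0.006587 m = 1.221e-04 m².
Convert: Depth limit h_lim = 0.8935 mm = 8.935e-04 m.
In SI base units: W = 60.19 N, H = 4.552e+08 Pa, K = 5.408e-03.
Limit volume V_lim = h_lim·A = 8.935e-04 · 1.221e-04 = 1.091e-07 m³.
So the life L = V_lim·H/(K·W) = 1.091e-07 · 4.552e+08 / (5.408e-03 · 60.19) = 152.6 m.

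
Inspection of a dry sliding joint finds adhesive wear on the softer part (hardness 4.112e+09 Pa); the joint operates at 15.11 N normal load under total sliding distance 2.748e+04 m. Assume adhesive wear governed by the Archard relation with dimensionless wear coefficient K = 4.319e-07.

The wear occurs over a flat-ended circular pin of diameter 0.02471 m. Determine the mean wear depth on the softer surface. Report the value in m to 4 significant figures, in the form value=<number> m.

value=9.094e-08 m

All working math carries full float precision; intermediates are shown rounded, and one final rounding: four significant figures.
Convert: Contact area A = π·d²/4 = π·(0.02471 m)²/4 = 4.796e-04 m².
Restated in SI base units: W = 15.11 N, H = 4.112e+09 Pa, K = 4.319e-07.
Worn volume V = K·W·L/H = 4.319e-07 · 15.11 · 2.748e+04 / 4.112e+09 = 4.361e-11 m³.
Depth h = V/A = 4.361e-11 / 4.796e-04 = 9.094e-08 m.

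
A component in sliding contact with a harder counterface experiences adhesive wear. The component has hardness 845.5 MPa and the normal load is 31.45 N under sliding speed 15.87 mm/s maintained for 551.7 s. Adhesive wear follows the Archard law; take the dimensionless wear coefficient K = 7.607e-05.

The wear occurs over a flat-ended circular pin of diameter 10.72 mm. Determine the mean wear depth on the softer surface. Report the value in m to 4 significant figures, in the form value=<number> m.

The algebra maintains full precision — the intermediates appear rounded — rounded once at the end to four significant figures.
Sliding speed v = 15.87 mm/s = 0.01587 m/s. Sliding distance L = v·t = 0.01587 m/s × 551.7 s = 8.755 m.
Hardness H = 845.5 MPa = 8.455e+08 Pa.
Pin diameter d = 10.72 mm = 0.01072 m. Contact area A = π·d²/4 = π·(0.01072 m)²/4 = 9.026e-05 m².
SI base units throughout: W = 31.45 N, H = 8.455e+08 Pa, K = 7.607e-05.
Volume removed: V = K·W·L/H = 7.607e-05 · 31.45 · 8.755 / 8.455e+08 = 2.477e-11 m³.
Mean depth h = V/A = 2.477e-11 / 9.026e-05 = 2.745e-07 m.

value=2.745e-07 m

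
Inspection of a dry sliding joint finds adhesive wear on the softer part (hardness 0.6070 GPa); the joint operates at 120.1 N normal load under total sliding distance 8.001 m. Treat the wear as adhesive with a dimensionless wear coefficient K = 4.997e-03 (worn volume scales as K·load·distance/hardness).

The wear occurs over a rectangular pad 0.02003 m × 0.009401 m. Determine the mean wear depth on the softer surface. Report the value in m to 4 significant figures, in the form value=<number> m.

value=4.201e-05 m

The intermediates are printed rounded; each operation runs at exact precision. Rounded once at the end, at 4 significant figures.
Convert: Hardness H = 0.6070 GPa = 6.070e+08 Pa.
Convert: Contact area A = 0.02003 m × 0.009401 m = 1.883e-04 m².
Restated in SI base units: W = 120.1 N, H = 6.070e+08 Pa, K = 4.997e-03.
Volume removed: V = K·W·L/H = 4.997e-03 · 120.1 · 8.001 / 6.070e+08 = 7.911e-09 m³.
Depth h = V/A = 7.911e-09 / 1.883e-04 = 4.201e-05 m.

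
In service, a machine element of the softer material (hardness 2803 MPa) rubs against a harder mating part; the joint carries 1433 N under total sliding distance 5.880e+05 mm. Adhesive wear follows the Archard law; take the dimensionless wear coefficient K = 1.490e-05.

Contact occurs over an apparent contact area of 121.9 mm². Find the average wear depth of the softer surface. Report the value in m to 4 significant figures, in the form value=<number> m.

value=3.674e-05 m

Every step keeps full float precision. Intermediate values are displayed rounded, and one final rounding: 4 significant digits.
Path length L = 5.880e+05 mm = 588.0 m.
Hardness H = 2803 MPa = 2.803e+09 Pa.
Contact area A = 121.9 mm² = 1.219e-04 m².
Expressed in SI base units: W = 1433 N, H = 2.803e+09 Pa, K = 1.490e-05.
Apply Archard: V = K·W·L/H = 1.490e-05 · 1433 · 588.0 / 2.803e+09 = 4.479e-09 m³.
Mean wear depth h = V/A = 4.479e-09 / 1.219e-04 = 3.674e-05 m.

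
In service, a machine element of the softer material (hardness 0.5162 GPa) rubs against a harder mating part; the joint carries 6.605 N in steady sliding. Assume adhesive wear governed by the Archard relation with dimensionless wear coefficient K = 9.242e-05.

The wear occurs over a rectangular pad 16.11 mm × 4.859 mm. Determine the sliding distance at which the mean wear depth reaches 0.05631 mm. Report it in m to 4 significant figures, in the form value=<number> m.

value=3727 m

Quoted intermediates are rounded; the computation holds exact precision; rounded once at the end, at 4 significant digits.
Hardness H = 0.5162 GPa = 5.162e+08 Pa.
Pad sides 16.11 mm × 4.859 mm = 0.01611 m × 0.004859 m. Contact area A = 0.01611 m × 0.004859 m = 7.828e-05 m².
Depth limit h_lim = 0.05631 mm = 5.631e-05 m.
In SI base units, W = 6.605 N, H = 5.162e+08 Pa, K = 9.242e-05.
Allowed volume V_lim = h_lim·A = 5.631e-05 · 7.828e-05 = 4.408e-09 m³.
Life L = V_lim·H/(K·W) = 4.408e-09 · 5.162e+08 / (9.242e-05 · 6.605) = 3727 m.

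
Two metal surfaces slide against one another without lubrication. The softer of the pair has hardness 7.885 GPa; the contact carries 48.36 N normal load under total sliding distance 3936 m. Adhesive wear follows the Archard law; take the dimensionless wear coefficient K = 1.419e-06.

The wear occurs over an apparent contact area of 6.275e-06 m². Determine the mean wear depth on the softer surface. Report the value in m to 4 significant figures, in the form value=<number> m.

Quoted intermediates are rounded. All arithmetic runs at full precision — a single final rounding to 4 significant digits.
Convert: Hardness H = 7.885 GPa = 7.885e+09 Pa.
Working in SI base units: W = 48.36 N, H = 7.885e+09 Pa, K = 1.419e-06.
By Archard's law, V = K·W·L/H = 1.419e-06 · 48.36 · 3936 / 7.885e+09 = 3.425e-11 m³.
Mean wear depth h = V/A = 3.425e-11 / 6.275e-06 = 5.459e-06 m.

value=5.459e-06 m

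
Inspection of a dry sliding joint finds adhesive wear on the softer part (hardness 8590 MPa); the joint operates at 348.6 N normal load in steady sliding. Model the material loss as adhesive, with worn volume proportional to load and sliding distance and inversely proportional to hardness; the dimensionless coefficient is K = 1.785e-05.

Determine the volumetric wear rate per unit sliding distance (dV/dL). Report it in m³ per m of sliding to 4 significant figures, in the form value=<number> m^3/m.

value=7.244e-13 m^3/m

The intermediates are shown rounded — every step carries full precision. Rounded once at the end, at 4 significant figures.
Convert: Hardness H = 8590 MPa = 8.590e+09 Pa.
SI base units throughout: W = 348.6 N, H = 8.590e+09 Pa, K = 1.785e-05.
The wear rate dV/dL = K·W/H (independent of L): 1.785e-05 · 348.6 / 8.590e+09 = 7.244e-13 m³/m.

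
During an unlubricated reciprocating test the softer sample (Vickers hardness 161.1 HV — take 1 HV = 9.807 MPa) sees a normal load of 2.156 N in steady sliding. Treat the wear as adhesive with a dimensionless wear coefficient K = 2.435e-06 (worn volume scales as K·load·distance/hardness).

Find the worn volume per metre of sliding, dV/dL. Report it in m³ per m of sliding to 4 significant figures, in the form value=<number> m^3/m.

value=3.323e-15 m^3/m

Intermediate values are displayed rounded, and the algebra holds exact precision. Rounded just once, at 4 significant figures.
Hardness H = 161.1 HV × 9.807 MPa/HV = 1580 MPa = 1.580e+09 Pa.
Collected in SI base units: W = 2.156 N, H = 1.580e+09 Pa, K = 2.435e-06.
Rate of wear dV/dL = K·W/H, so: 2.435e-06 · 2.156 / 1.580e+09 = 3.323e-15 m³/m.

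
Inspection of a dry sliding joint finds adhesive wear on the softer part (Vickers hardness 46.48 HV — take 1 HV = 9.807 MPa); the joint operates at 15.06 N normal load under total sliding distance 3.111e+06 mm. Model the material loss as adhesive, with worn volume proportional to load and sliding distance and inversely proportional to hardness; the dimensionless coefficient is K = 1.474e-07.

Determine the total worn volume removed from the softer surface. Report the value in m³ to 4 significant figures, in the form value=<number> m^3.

value=1.515e-11 m^3

Quoted intermediates are rounded; the computation carries full float precision. Rounded once at the end to four significant figures.
Convert: Distance covered L = 3.111e+06 mm = 3111 m.
Convert: Hardness H = 46.48 HV × 9.807 MPa/HV = 455.8 MPa = 4.558e+08 Pa.
In SI base units: W = 15.06 N, H = 4.558e+08 Pa, K = 1.474e-07.
The Archard volume V = K·W·L/H = 1.474e-07 · 15.06 · 3111 / 4.558e+08 = 1.515e-11 m³.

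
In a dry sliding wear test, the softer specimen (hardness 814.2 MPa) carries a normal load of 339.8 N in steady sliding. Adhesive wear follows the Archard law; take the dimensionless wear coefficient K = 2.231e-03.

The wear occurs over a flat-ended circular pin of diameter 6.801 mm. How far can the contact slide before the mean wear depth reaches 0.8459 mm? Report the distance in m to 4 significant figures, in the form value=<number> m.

value=33.00 m

The computation maintains exact precision — intermediates are displayed rounded, and a single final rounding, at 4 significant digits.
Hardness H = 814.2 MPa = 8.142e+08 Pa.
Pin diameter d = 6.801 mm = 0.006801 m. Contact area A = π·d²/4 = π·(0.006801 m)²/4 = 3.633e-05 m².
Depth limit h_lim = 0.8459 mm = 8.459e-04 m.
SI base units throughout: W = 339.8 N, H = 8.142e+08 Pa, K = 2.231e-03.
Allowed volume V_lim = h_lim·A = 8.459e-04 · 3.633e-05 = 3.073e-08 m³.
Thus life L = V_lim·H/(K·W) = 3.073e-08 · 8.142e+08 / (2.231e-03 · 339.8) = 33.00 m.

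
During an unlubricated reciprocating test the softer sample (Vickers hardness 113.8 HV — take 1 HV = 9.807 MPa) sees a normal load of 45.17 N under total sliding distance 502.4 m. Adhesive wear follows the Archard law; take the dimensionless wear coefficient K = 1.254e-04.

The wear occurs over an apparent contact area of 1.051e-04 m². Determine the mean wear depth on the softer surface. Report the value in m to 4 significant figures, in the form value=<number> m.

value=2.426e-05 m

Intermediates are displayed rounded; all arithmetic keeps full precision — a single final rounding to four significant digits.
Hardness H = 113.8 HV × 9.807 MPa/HV = 1116 MPa = 1.116e+09 Pa.
SI base units throughout: W = 45.17 N, H = 1.116e+09 Pa, K = 1.254e-04.
Archard relation: V = K·W·L/H = 1.254e-04 · 45.17 · 502.4 / 1.116e+09 = 2.550e-09 m³.
Depth h = V/A = 2.550e-09 / 1.051e-04 = 2.426e-05 m.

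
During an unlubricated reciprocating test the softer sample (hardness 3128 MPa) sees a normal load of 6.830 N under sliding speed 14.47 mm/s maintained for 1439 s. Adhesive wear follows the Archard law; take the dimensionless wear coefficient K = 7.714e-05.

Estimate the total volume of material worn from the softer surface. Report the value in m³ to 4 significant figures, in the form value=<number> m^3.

value=3.507e-12 m^3

Every step maintains full precision. The intermediates are shown rounded. Rounded just once: four significant digits.
Sliding speed v = 14.47 mm/s = 0.01447 m/s. The distance L = v·t = 0.01447 m/s × 1439 s = 20.82 m.
Hardness H = 3128 MPa = 3.128e+09 Pa.
In SI base units, W = 6.830 N, H = 3.128e+09 Pa, K = 7.714e-05.
Volume removed: V = K·W·L/H = 7.714e-05 · 6.830 · 20.82 / 3.128e+09 = 3.507e-12 m³.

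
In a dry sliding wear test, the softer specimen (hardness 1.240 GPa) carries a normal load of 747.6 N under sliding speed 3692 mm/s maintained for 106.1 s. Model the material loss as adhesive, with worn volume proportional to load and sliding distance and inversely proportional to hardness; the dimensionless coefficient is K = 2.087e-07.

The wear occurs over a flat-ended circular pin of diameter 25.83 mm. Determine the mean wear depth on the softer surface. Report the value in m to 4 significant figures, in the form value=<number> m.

Every step keeps full float precision — intermediates are displayed rounded — rounded once at the end to four significant figures.
Sliding speed v = 3692 mm/s = 3.692 m/s. Distance L = v·t = 3.692 m/s × 106.1 s = 391.7 m.
Hardness H = 1.240 GPa = 1.240e+09 Pa.
Pin diameter d = 25.83 mm = 0.02583 m. Contact area A = π·d²/4 = π·(0.02583 m)²/4 = 5.240e-04 m².
Expressed in SI base units: W = 747.6 N, H = 1.240e+09 Pa, K = 2.087e-07.
Archard relation: V = K·W·L/H = 2.087e-07 · 747.6 · 391.7 / 1.240e+09 = 4.929e-11 m³.
Mean depth h = V/A = 4.929e-11 / 5.240e-04 = 9.406e-08 m.

value=9.406e-08 m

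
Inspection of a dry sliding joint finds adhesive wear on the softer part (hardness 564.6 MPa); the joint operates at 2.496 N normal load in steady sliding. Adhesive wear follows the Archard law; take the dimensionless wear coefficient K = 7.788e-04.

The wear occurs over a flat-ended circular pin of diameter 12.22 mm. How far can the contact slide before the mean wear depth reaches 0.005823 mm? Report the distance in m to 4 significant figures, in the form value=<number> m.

value=198.4 m

All working math holds full float precision. Printed values are rounded, and a single final rounding: four significant figures.
Hardness H = 564.6 MPa = 5.646e+08 Pa.
Pin diameter d = 12.22 mm = 0.01222 m. Contact area A = π·d²/4 = π·(0.01222 m)²/4 = 1.173e-04 m².
Depth limit h_lim = 0.005823 mm = 5.823e-06 m.
As SI base values: W = 2.496 N, H = 5.646e+08 Pa, K = 7.788e-04.
At the depth limit, V_lim = h_lim·A = 5.823e-06 · 1.173e-04 = 6.829e-10 m³.
Sliding life L = V_lim·H/(K·W) = 6.829e-10 · 5.646e+08 / (7.788e-04 · 2.496) = 198.4 m.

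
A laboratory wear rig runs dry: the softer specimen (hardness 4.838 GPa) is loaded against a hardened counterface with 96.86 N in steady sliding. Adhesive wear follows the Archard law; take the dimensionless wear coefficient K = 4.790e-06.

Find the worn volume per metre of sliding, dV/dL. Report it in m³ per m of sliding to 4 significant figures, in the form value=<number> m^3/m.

value=9.590e-14 m^3/m

All working math runs at exact precision — intermediate values are displayed rounded — rounded just once: four significant figures.
Hardness H = 4.838 GPa = 4.838e+09 Pa.
As SI base values: W = 96.86 N, H = 4.838e+09 Pa, K = 4.790e-06.
Volumetric rate dV/dL = K·W/H, per unit distance: 4.790e-06 · 96.86 / 4.838e+09 = 9.590e-14 m³/m.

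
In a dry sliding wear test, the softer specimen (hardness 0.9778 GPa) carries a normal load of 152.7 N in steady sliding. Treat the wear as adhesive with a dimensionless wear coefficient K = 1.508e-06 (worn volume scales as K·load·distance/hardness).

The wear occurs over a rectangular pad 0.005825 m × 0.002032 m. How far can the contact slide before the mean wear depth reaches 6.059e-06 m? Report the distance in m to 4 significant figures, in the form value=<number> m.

value=304.5 m

All arithmetic runs at exact precision; shown intermediates are rounded; rounded once at the end: 4 significant figures.
Hardness H = 0.9778 GPa = 9.778e+08 Pa.
Contact area A = 0.005825 m × 0.002032 m = 1.184e-05 m².
Working in SI base units: W = 152.7 N, H = 9.778e+08 Pa, K = 1.508e-06.
At the depth limit, V_lim = h_lim·A = 6.059e-06 · 1.184e-05 = 7.172e-11 m³.
So the life L = V_lim·H/(K·W) = 7.172e-11 · 9.778e+08 / (1.508e-06 · 152.7) = 304.5 m.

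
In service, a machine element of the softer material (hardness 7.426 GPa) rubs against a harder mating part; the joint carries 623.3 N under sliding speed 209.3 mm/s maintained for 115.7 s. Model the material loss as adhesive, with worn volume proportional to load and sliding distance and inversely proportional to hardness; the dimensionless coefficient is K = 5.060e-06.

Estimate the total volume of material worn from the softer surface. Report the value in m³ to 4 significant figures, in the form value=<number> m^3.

All arithmetic keeps full float precision; the intermediates are displayed rounded; rounded once at the end to four significant digits.
Convert: Sliding speed v = 209.3 mm/s = 0.2093 m/s. Path length L = v·t = 0.2093 m/s × 115.7 s = 24.22 m.
Convert: Hardness H = 7.426 GPa = 7.426e+09 Pa.
Collected in SI base units: W = 623.3 N, H = 7.426e+09 Pa, K = 5.060e-06.
Volume removed: V = K·W·L/H = 5.060e-06 · 623.3 · 24.22 / 7.426e+09 = 1.028e-11 m³.

value=1.028e-11 m^3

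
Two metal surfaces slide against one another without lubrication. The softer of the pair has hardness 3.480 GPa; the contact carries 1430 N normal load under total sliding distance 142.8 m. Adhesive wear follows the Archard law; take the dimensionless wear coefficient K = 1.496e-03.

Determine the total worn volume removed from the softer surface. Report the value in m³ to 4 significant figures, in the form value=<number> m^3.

Each operation carries exact precision, and intermediate values appear rounded; a single final rounding: 4 significant figures.
Convert: Hardness H = 3.480 GPa = 3.480e+09 Pa.
In SI base units, W = 1430 N, H = 3.480e+09 Pa, K = 1.496e-03.
Archard volume V = K·W·L/H = 1.496e-03 · 1430 · 142.8 / 3.480e+09 = 8.778e-08 m³.

value=8.778e-08 m^3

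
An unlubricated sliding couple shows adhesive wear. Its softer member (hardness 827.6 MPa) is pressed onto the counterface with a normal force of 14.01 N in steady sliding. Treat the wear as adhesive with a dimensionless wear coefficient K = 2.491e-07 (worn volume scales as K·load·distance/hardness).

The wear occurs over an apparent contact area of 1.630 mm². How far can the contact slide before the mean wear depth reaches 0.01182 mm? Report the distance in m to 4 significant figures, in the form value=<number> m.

Each operation keeps full float precision, and intermediates are printed rounded; a lone final rounding to 4 significant digits.
Hardness H = 827.6 MPa = 8.276e+08 Pa.
Contact area A = 1.630 mm² = 1.630e-06 m².
Depth limit h_lim = 0.01182 mm = 1.182e-05 m.
In SI base units, W = 14.01 N, H = 8.276e+08 Pa, K = 2.491e-07.
Permissible volume V_lim = h_lim·A = 1.182e-05 · 1.630e-06 = 1.927e-11 m³.
Inverting, life L = V_lim·H/(K·W) = 1.927e-11 · 8.276e+08 / (2.491e-07 · 14.01) = 4569 m.

value=4569 m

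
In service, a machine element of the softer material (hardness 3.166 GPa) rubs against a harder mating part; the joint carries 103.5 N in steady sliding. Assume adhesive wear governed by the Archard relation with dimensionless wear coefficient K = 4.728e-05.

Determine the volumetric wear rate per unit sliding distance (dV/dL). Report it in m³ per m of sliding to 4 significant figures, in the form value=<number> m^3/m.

The intermediates appear rounded. Each operation holds full float precision; a lone final rounding, at 4 significant digits.
Convert: Hardness H = 3.166 GPa = 3.166e+09 Pa.
Working in SI base units: W = 103.5 N, H = 3.166e+09 Pa, K = 4.728e-05.
Sliding wear rate dV/dL = K·W/H (independent of L): 4.728e-05 · 103.5 / 3.166e+09 = 1.546e-12 m³/m.

value=1.546e-12 m^3/m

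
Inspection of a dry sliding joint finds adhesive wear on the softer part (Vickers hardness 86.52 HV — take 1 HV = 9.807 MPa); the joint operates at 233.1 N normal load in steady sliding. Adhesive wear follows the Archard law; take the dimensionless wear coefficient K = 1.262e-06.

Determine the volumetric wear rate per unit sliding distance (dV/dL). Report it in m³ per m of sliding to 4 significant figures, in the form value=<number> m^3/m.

value=3.467e-13 m^3/m

Intermediates are printed rounded — all working math runs at full float precision — rounded once at the end, at 4 significant figures.
Convert: Hardness H = 86.52 HV × 9.807 MPa/HV = 848.5 MPa = 8.485e+08 Pa.
Working in SI base units: W = 233.1 N, H = 8.485e+08 Pa, K = 1.262e-06.
Rate of wear dV/dL = K·W/H, so: 1.262e-06 · 233.1 / 8.485e+08 = 3.467e-13 m³/m.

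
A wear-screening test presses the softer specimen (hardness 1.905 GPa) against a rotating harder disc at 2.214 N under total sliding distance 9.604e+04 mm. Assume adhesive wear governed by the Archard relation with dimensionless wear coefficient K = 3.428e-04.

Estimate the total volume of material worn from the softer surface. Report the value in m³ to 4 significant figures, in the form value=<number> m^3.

value=3.826e-11 m^3

The algebra keeps exact precision, and quoted intermediates are rounded, and one last rounding to 4 significant digits.
Distance L = 9.604e+04 mm = 96.04 m.
Hardness H = 1.905 GPa = 1.905e+09 Pa.
Working in SI base units: W = 2.214 N, H = 1.905e+09 Pa, K = 3.428e-04.
By Archard's law, V = K·W·L/H = 3.428e-04 · 2.214 · 96.04 / 1.905e+09 = 3.826e-11 m³.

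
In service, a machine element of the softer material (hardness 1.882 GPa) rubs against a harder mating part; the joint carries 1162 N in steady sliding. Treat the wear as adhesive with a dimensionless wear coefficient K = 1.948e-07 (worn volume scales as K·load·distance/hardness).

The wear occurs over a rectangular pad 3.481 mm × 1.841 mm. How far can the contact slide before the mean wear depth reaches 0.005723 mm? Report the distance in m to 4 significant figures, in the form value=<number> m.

value=304.9 m

The algebra holds full precision. The intermediates are printed rounded. Rounded just once, at 4 significant digits.
Convert: Hardness H = 1.882 GPa = 1.882e+09 Pa.
Convert: Pad sides 3.481 mm × 1.841 mm = 0.003481 m × 0.001841 m. Contact area A = 0.003481 m × 0.001841 m = 6.409e-06 m².
Convert: Depth limit h_lim = 0.005723 mm = 5.723e-06 m.
In SI base units: W = 1162 N, H = 1.882e+09 Pa, K = 1.948e-07.
Permissible volume V_lim = h_lim·A = 5.723e-06 · 6.409e-06 = 3.668e-11 m³.
Life L = V_lim·H/(K·W) = 3.668e-11 · 1.882e+09 / (1.948e-07 · 1162) = 304.9 m.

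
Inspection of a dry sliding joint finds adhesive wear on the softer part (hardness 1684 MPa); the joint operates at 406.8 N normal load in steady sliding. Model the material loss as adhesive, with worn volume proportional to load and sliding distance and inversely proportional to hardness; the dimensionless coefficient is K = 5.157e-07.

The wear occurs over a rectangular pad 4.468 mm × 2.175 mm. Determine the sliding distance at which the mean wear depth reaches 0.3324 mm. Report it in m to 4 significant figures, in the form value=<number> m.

value=2.593e+04 m

All working math holds exact precision, and the intermediates are shown rounded, and rounded just once: 4 significant figures.
Hardness H = 1684 MPa = 1.684e+09 Pa.
Pad sides 4.468 mm × 2.175 mm = 0.004468 m × 0.002175 m. Contact area A = 0.004468 m × 0.002175 m = 9.718e-06 m².
Depth limit h_lim = 0.3324 mm = 3.324e-04 m.
SI base units throughout: W = 406.8 N, H = 1.684e+09 Pa, K = 5.157e-07.
Limit volume V_lim = h_lim·A = 3.324e-04 · 9.718e-06 = 3.230e-09 m³.
Inverting, life L = V_lim·H/(K·W) = 3.230e-09 · 1.684e+09 / (5.157e-07 · 406.8) = 2.593e+04 m.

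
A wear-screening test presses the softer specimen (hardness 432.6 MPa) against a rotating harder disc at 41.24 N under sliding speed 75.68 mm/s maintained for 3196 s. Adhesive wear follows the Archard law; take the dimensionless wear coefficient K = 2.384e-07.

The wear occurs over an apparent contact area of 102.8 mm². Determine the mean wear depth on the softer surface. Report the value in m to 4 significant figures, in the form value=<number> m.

value=5.347e-08 m

The computation carries full precision, and intermediates are shown rounded. Rounded once at the end: four significant figures.
Sliding speed v = 75.68 mm/s = 0.07568 m/s. Distance L = v·t = 0.07568 m/s × 3196 s = 241.9 m.
Hardness H = 432.6 MPa = 4.326e+08 Pa.
Contact area A = 102.8 mm² = 1.028e-04 m².
As SI base values: W = 41.24 N, H = 4.326e+08 Pa, K = 2.384e-07.
Volume removed: V = K·W·L/H = 2.384e-07 · 41.24 · 241.9 / 4.326e+08 = 5.497e-12 m³.
Depth of wear h = V/A = 5.497e-12 / 1.028e-04 = 5.347e-08 m.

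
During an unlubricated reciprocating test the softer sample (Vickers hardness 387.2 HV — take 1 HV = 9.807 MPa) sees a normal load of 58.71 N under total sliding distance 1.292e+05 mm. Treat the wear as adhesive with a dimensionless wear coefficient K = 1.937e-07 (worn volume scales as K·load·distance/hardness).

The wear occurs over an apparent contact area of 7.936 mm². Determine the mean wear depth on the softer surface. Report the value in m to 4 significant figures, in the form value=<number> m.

Every step keeps full precision, and quoted intermediates are rounded; a single final rounding to 4 significant figures.
Total distance L = 1.292e+05 mm = 129.2 m.
Hardness H = 387.2 HV × 9.807 MPa/HV = 3797 MPa = 3.797e+09 Pa.
Contact area A = 7.936 mm² = 7.936e-06 m².
Restated in SI base units: W = 58.71 N, H = 3.797e+09 Pa, K = 1.937e-07.
The Archard volume V = K·W·L/H = 1.937e-07 · 58.71 · 129.2 / 3.797e+09 = 3.869e-13 m³.
Mean wear depth h = V/A = 3.869e-13 / 7.936e-06 = 4.876e-08 m.

value=4.876e-08 m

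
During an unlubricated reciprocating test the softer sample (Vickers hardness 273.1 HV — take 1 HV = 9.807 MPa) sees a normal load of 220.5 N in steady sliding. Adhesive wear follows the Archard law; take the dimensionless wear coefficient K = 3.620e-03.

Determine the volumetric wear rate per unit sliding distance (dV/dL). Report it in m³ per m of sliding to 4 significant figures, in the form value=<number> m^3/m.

value=2.980e-10 m^3/m

All arithmetic holds exact precision — intermediates are shown rounded. Rounded just once to four significant digits.
Convert: Hardness H = 273.1 HV × 9.807 MPa/HV = 2678 MPa = 2.678e+09 Pa.
As SI base values: W = 220.5 N, H = 2.678e+09 Pa, K = 3.620e-03.
Volumetric rate dV/dL = K·W/H, per unit distance: 3.620e-03 · 220.5 / 2.678e+09 = 2.980e-10 m³/m.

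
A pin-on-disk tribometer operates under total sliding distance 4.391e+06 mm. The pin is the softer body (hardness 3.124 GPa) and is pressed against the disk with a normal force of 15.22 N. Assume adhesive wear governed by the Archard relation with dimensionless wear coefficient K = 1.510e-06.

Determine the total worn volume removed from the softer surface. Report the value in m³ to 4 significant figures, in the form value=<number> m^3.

Intermediates appear rounded, and all arithmetic holds full float precision. Rounded just once: four significant digits.
Path length L = 4.391e+06 mm = 4391 m.
Hardness H = 3.124 GPa = 3.124e+09 Pa.
SI base units throughout: W = 15.22 N, H = 3.124e+09 Pa, K = 1.510e-06.
Worn volume V = K·W·L/H = 1.510e-06 · 15.22 · 4391 / 3.124e+09 = 3.230e-11 m³.

value=3.230e-11 m^3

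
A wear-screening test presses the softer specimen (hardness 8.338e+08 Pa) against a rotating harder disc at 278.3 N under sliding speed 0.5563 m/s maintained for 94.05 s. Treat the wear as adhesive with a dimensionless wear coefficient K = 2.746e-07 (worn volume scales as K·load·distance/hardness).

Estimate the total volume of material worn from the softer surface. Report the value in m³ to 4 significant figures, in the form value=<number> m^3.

The intermediates appear rounded — each operation holds exact precision — a lone final rounding, at four significant digits.
Total distance L = v·t = 0.5563 m/s × 94.05 s = 52.32 m.
As SI base values: W = 278.3 N, H = 8.338e+08 Pa, K = 2.746e-07.
By Archard's law, V = K·W·L/H = 2.746e-07 · 278.3 · 52.32 / 8.338e+08 = 4.795e-12 m³.

value=4.795e-12 m^3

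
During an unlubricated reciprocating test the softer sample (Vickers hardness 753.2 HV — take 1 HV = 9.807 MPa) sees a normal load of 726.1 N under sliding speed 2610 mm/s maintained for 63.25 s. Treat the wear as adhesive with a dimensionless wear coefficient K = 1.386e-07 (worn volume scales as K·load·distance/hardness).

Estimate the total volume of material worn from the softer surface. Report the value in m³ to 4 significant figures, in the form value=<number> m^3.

value=2.249e-12 m^3

The algebra maintains full float precision; the intermediates appear rounded. Rounded just once to four significant digits.
Convert: Sliding speed v = 2610 mm/s = 2.610 m/s. The distance L = v·t = 2.610 m/s × 63.25 s = 165.1 m.
Convert: Hardness H = 753.2 HV × 9.807 MPa/HV = 7387 MPa = 7.387e+09 Pa.
In SI base units, W = 726.1 N, H = 7.387e+09 Pa, K = 1.386e-07.
By Archard's law, V = K·W·L/H = 1.386e-07 · 726.1 · 165.1 / 7.387e+09 = 2.249e-12 m³.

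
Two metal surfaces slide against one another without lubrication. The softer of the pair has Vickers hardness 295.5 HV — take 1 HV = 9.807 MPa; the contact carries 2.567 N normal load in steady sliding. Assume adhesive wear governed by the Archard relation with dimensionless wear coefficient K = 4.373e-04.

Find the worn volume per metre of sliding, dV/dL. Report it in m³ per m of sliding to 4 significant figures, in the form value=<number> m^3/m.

Each operation runs at full precision — the intermediates are displayed rounded, and rounded just once: four significant figures.
Hardness H = 295.5 HV × 9.807 MPa/HV = 2898 MPa = 2.898e+09 Pa.
Working in SI base units: W = 2.567 N, H = 2.898e+09 Pa, K = 4.373e-04.
Rate of wear dV/dL = K·W/H — distance-free: 4.373e-04 · 2.567 / 2.898e+09 = 3.874e-13 m³/m.

value=3.874e-13 m^3/m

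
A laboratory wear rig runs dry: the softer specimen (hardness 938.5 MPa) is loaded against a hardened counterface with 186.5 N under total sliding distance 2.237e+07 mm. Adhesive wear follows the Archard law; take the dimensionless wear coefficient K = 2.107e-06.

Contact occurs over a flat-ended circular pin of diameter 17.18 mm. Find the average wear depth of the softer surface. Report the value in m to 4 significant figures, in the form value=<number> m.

The computation maintains full float precision; intermediates are displayed rounded, and a single final rounding: four significant digits.
Path length L = 2.237e+07 mm = 2.237e+04 m.
Hardness H = 938.5 MPa = 9.385e+08 Pa.
Pin diameter d = 17.18 mm = 0.01718 m. Contact area A = π·d²/4 = π·(0.01718 m)²/4 = 2.318e-04 m².
In SI base units: W = 186.5 N, H = 9.385e+08 Pa, K = 2.107e-06.
Archard relation: V = K·W·L/H = 2.107e-06 · 186.5 · 2.237e+04 / 9.385e+08 = 9.366e-09 m³.
Depth of wear h = V/A = 9.366e-09 / 2.318e-04 = 4.041e-05 m.

value=4.041e-05 m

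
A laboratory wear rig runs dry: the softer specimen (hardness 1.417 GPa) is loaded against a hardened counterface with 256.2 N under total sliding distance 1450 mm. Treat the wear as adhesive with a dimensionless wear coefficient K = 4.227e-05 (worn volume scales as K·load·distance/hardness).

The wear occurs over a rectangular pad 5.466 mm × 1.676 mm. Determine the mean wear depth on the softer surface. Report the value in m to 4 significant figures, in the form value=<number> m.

Intermediate values are printed rounded. Each operation maintains full float precision — one last rounding: four significant digits.
Distance L = 1450 mm = 1.450 m.
Hardness H = 1.417 GPa = 1.417e+09 Pa.
Pad sides 5.466 mm × 1.676 mm = 0.005466 m × 0.001676 m. Contact area A = 0.005466 m × 0.001676 m = 9.161e-06 m².
As SI base values: W = 256.2 N, H = 1.417e+09 Pa, K = 4.227e-05.
Worn volume V = K·W·L/H = 4.227e-05 · 256.2 · 1.450 / 1.417e+09 = 1.108e-11 m³.
Depth h = V/A = 1.108e-11 / 9.161e-06 = 1.210e-06 m.

value=1.210e-06 m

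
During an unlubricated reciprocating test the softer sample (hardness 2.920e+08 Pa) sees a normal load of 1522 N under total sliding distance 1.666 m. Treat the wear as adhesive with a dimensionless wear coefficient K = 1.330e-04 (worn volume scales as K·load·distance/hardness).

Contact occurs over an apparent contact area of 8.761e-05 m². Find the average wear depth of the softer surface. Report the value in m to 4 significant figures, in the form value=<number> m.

The computation carries full precision, and intermediate values are displayed rounded; a single final rounding to 4 significant digits.
Expressed in SI base units: W = 1522 N, H = 2.920e+08 Pa, K = 1.330e-04.
The Archard volume V = K·W·L/H = 1.330e-04 · 1522 · 1.666 / 2.920e+08 = 1.155e-09 m³.
Mean wear depth h = V/A = 1.155e-09 / 8.761e-05 = 1.318e-05 m.

value=1.318e-05 m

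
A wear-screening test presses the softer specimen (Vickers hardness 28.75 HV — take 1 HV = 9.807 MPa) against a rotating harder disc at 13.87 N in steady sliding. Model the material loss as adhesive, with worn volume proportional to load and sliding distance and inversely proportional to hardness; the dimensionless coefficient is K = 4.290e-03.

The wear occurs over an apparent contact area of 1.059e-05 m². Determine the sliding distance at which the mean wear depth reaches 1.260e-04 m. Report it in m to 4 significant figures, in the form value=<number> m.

value=6.323 m

Intermediates are printed rounded; the computation maintains exact precision; rounded once at the end: 4 significant digits.
Hardness H = 28.75 HV × 9.807 MPa/HV = 282.0 MPa = 2.820e+08 Pa.
As SI base values: W = 13.87 N, H = 2.820e+08 Pa, K = 4.290e-03.
Wearable volume V_lim = h_lim·A = 1.260e-04 · 1.059e-05 = 1.334e-09 m³.
So the life L = V_lim·H/(K·W) = 1.334e-09 · 2.820e+08 / (4.290e-03 · 13.87) = 6.323 m.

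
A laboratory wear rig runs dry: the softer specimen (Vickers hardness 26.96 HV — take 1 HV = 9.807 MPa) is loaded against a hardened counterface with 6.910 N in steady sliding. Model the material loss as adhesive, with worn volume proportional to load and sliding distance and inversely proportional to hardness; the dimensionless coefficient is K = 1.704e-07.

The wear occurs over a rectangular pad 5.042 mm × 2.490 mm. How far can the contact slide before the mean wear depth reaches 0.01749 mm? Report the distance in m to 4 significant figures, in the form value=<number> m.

Intermediate values are printed rounded, and the algebra runs at full float precision — a single final rounding to four significant figures.
Hardness H = 26.96 HV × 9.807 MPa/HV = 264.4 MPa = 2.644e+08 Pa.
Pad sides 5.042 mm × 2.490 mm = 0.005042 m × 0.002490 m. Contact area A = 0.005042 m × 0.002490 m = 1.255e-05 m².
Depth limit h_lim = 0.01749 mm = 1.749e-05 m.
As SI base values: W = 6.910 N, H = 2.644e+08 Pa, K = 1.704e-07.
Allowed volume V_lim = h_lim·A = 1.749e-05 · 1.255e-05 = 2.196e-10 m³.
Life L = V_lim·H/(K·W) = 2.196e-10 · 2.644e+08 / (1.704e-07 · 6.910) = 4.931e+04 m.

value=4.931e+04 m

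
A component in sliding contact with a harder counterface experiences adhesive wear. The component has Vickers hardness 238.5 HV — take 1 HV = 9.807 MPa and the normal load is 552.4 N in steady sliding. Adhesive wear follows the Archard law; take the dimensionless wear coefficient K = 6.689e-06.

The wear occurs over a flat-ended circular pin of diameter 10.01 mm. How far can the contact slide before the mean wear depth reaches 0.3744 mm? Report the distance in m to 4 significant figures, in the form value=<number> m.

Intermediates appear rounded — the computation maintains full float precision — rounded once at the end, at 4 significant figures.
Convert: Hardness H = 238.5 HV × 9.807 MPa/HV = 2339 MPa = 2.339e+09 Pa.
Convert: Pin diameter d = 10.01 mm = 0.01001 m. Contact area A = π·d²/4 = π·(0.01001 m)²/4 = 7.870e-05 m².
Convert: Depth limit h_lim = 0.3744 mm = 3.744e-04 m.
SI base units throughout: W = 552.4 N, H = 2.339e+09 Pa, K = 6.689e-06.
Volume at the limit: V_lim = h_lim·A = 3.744e-04 · 7.870e-05 = 2.946e-08 m³.
Life L = V_lim·H/(K·W) = 2.946e-08 · 2.339e+09 / (6.689e-06 · 552.4) = 1.865e+04 m.

value=1.865e+04 m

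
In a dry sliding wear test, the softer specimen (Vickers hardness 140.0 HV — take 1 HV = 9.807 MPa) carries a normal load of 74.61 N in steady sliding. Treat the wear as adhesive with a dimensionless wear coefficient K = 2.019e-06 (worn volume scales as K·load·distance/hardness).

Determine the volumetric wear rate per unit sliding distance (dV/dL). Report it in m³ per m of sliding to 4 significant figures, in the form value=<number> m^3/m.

The algebra keeps full float precision — printed values are rounded. Rounded once at the end, at four significant digits.
Hardness H = 140.0 HV × 9.807 MPa/HV = 1373 MPa = 1.373e+09 Pa.
Working in SI base units: W = 74.61 N, H = 1.373e+09 Pa, K = 2.019e-06.
Sliding wear rate dV/dL = K·W/H, per unit distance: 2.019e-06 · 74.61 / 1.373e+09 = 1.097e-13 m³/m.

value=1.097e-13 m^3/m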